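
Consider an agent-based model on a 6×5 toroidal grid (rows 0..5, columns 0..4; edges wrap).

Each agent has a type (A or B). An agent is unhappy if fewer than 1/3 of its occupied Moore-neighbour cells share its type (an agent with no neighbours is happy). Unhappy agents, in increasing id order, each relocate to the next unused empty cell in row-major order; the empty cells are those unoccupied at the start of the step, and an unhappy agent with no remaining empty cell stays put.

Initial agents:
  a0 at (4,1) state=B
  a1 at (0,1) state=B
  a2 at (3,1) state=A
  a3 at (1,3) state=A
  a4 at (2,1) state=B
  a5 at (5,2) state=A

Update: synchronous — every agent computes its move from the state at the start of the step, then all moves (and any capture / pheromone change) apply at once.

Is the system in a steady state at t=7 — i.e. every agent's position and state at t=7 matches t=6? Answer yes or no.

yes

t=1: a0@(0,0):B a1@(0,2):B a2@(0,3):A a3@(1,3):A a4@(0,4):B a5@(1,0):A
t=2: a0@(0,0):B a1@(0,1):B a2@(0,3):A a3@(1,3):A a4@(1,1):B a5@(1,2):A
t=3: (unchanged — steady state)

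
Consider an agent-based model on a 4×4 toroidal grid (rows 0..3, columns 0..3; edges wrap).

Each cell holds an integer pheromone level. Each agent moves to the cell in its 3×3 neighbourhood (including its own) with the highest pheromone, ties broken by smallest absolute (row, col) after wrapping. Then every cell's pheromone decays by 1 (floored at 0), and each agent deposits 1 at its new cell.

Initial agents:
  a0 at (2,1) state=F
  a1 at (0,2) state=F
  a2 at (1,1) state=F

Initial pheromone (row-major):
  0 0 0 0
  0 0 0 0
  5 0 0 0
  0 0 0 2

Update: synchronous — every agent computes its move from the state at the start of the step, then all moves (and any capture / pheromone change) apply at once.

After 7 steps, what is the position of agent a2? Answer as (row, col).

t=1: a0@(2,0) a1@(3,3) a2@(2,0) | pheromone: 0 0 0 0 / 0 0 0 0 / 6 0 0 0 / 0 0 0 2
t=2: a0@(2,0) a1@(2,0) a2@(2,0) | pheromone: 0 0 0 0 / 0 0 0 0 / 8 0 0 0 / 0 0 0 1
t=3: a0@(2,0) a1@(2,0) a2@(2,0) | pheromone: 0 0 0 0 / 0 0 0 0 / 10 0 0 0 / 0 0 0 0
t=4: a0@(2,0) a1@(2,0) a2@(2,0) | pheromone: 0 0 0 0 / 0 0 0 0 / 12 0 0 0 / 0 0 0 0
t=5: a0@(2,0) a1@(2,0) a2@(2,0) | pheromone: 0 0 0 0 / 0 0 0 0 / 14 0 0 0 / 0 0 0 0
t=6: a0@(2,0) a1@(2,0) a2@(2,0) | pheromone: 0 0 0 0 / 0 0 0 0 / 16 0 0 0 / 0 0 0 0
t=7: a0@(2,0) a1@(2,0) a2@(2,0) | pheromone: 0 0 0 0 / 0 0 0 0 / 18 0 0 0 / 0 0 0 0

(2, 0)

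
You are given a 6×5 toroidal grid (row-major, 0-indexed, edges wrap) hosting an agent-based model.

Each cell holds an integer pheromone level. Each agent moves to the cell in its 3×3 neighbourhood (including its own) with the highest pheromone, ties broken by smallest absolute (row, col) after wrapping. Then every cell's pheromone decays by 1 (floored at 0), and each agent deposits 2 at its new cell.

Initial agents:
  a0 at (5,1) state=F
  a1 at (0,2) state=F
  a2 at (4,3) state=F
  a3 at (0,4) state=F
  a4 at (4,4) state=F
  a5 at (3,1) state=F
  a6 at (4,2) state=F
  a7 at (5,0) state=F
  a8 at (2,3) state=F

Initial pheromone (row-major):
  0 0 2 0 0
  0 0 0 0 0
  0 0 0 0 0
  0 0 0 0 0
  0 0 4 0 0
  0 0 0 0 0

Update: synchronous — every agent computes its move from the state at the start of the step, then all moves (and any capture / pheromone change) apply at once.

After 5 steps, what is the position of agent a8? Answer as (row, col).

(0, 2)

t=1: a0@(4,2) a1@(0,2) a2@(4,2) a3@(0,0) a4@(3,0) a5@(4,2) a6@(4,2) a7@(0,0) a8@(1,2) | pheromone: 4 0 3 0 0 / 0 0 2 0 0 / 0 0 0 0 0 / 2 0 0 0 0 / 0 0 11 0 0 / 0 0 0 0 0
t=2: a0@(4,2) a1@(0,2) a2@(4,2) a3@(0,0) a4@(3,0) a5@(4,2) a6@(4,2) a7@(0,0) a8@(0,2) | pheromone: 7 0 6 0 0 / 0 0 1 0 0 / 0 0 0 0 0 / 3 0 0 0 0 / 0 0 18 0 0 / 0 0 0 0 0
t=3: a0@(4,2) a1@(0,2) a2@(4,2) a3@(0,0) a4@(3,0) a5@(4,2) a6@(4,2) a7@(0,0) a8@(0,2) | pheromone: 10 0 9 0 0 / 0 0 0 0 0 / 0 0 0 0 0 / 4 0 0 0 0 / 0 0 25 0 0 / 0 0 0 0 0
t=4: a0@(4,2) a1@(0,2) a2@(4,2) a3@(0,0) a4@(3,0) a5@(4,2) a6@(4,2) a7@(0,0) a8@(0,2) | pheromone: 13 0 12 0 0 / 0 0 0 0 0 / 0 0 0 0 0 / 5 0 0 0 0 / 0 0 32 0 0 / 0 0 0 0 0
t=5: a0@(4,2) a1@(0,2) a2@(4,2) a3@(0,0) a4@(3,0) a5@(4,2) a6@(4,2) a7@(0,0) a8@(0,2) | pheromone: 16 0 15 0 0 / 0 0 0 0 0 / 0 0 0 0 0 / 6 0 0 0 0 / 0 0 39 0 0 / 0 0 0 0 0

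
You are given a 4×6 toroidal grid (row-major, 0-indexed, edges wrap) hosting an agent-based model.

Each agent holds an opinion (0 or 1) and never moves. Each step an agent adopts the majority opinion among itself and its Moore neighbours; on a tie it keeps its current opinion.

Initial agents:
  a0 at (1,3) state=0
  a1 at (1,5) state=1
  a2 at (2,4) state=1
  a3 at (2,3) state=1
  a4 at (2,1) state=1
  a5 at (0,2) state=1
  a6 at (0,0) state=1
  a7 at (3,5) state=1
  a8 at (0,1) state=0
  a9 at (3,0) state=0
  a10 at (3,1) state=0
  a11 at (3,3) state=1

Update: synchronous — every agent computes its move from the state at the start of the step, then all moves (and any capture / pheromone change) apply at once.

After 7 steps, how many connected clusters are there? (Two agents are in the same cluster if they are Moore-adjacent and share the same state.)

t=1: a0@(1,3):1 a1@(1,5):1 a2@(2,4):1 a3@(2,3):1 a4@(2,1):0 a5@(0,2):0 a6@(0,0):1 a7@(3,5):1 a8@(0,1):0 a9@(3,0):0 a10@(3,1):0 a11@(3,3):1
t=2: (unchanged — steady state)

2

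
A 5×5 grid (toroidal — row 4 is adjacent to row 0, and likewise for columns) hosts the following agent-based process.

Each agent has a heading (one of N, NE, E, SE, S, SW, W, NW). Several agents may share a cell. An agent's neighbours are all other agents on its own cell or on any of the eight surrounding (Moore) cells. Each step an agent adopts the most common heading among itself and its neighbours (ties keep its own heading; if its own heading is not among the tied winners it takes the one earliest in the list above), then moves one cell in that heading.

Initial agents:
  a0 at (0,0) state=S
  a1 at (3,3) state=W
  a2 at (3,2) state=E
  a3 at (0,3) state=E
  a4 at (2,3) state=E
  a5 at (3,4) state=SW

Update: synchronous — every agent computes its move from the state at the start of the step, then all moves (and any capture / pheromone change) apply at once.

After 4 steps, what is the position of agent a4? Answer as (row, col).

t=1: a0@(1,0):S a1@(3,4):E a2@(3,3):E a3@(0,4):E a4@(2,4):E a5@(4,3):SW
t=2: a0@(1,1):E a1@(3,0):E a2@(3,4):E a3@(0,0):E a4@(2,0):E a5@(4,4):E
t=3: a0@(1,2):E a1@(3,1):E a2@(3,0):E a3@(0,1):E a4@(2,1):E a5@(4,0):E
t=4: a0@(1,3):E a1@(3,2):E a2@(3,1):E a3@(0,2):E a4@(2,2):E a5@(4,1):E

(2, 2)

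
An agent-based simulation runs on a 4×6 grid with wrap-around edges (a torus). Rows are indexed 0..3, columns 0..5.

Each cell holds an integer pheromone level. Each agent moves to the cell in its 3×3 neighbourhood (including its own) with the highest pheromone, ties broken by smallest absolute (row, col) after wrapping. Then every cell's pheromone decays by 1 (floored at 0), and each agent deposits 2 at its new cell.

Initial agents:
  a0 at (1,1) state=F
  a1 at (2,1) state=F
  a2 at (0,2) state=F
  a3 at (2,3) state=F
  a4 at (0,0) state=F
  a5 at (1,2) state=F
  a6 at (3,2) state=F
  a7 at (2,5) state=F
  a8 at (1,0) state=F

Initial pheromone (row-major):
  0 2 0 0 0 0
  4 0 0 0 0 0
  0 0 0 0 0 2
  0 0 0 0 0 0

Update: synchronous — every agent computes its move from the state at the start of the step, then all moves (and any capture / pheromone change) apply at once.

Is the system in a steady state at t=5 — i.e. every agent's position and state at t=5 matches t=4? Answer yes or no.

t=1: a0@(1,0) a1@(1,0) a2@(0,1) a3@(1,2) a4@(1,0) a5@(0,1) a6@(0,1) a7@(1,0) a8@(1,0) | pheromone: 0 7 0 0 0 0 / 13 0 2 0 0 0 / 0 0 0 0 0 1 / 0 0 0 0 0 0
t=2: a0@(1,0) a1@(1,0) a2@(1,0) a3@(0,1) a4@(1,0) a5@(1,0) a6@(1,0) a7@(1,0) a8@(1,0) | pheromone: 0 8 0 0 0 0 / 28 0 1 0 0 0 / 0 0 0 0 0 0 / 0 0 0 0 0 0
t=3: a0@(1,0) a1@(1,0) a2@(1,0) a3@(1,0) a4@(1,0) a5@(1,0) a6@(1,0) a7@(1,0) a8@(1,0) | pheromone: 0 7 0 0 0 0 / 45 0 0 0 0 0 / 0 0 0 0 0 0 / 0 0 0 0 0 0
t=4: a0@(1,0) a1@(1,0) a2@(1,0) a3@(1,0) a4@(1,0) a5@(1,0) a6@(1,0) a7@(1,0) a8@(1,0) | pheromone: 0 6 0 0 0 0 / 62 0 0 0 0 0 / 0 0 0 0 0 0 / 0 0 0 0 0 0
t=5: a0@(1,0) a1@(1,0) a2@(1,0) a3@(1,0) a4@(1,0) a5@(1,0) a6@(1,0) a7@(1,0) a8@(1,0) | pheromone: 0 5 0 0 0 0 / 79 0 0 0 0 0 / 0 0 0 0 0 0 / 0 0 0 0 0 0

yes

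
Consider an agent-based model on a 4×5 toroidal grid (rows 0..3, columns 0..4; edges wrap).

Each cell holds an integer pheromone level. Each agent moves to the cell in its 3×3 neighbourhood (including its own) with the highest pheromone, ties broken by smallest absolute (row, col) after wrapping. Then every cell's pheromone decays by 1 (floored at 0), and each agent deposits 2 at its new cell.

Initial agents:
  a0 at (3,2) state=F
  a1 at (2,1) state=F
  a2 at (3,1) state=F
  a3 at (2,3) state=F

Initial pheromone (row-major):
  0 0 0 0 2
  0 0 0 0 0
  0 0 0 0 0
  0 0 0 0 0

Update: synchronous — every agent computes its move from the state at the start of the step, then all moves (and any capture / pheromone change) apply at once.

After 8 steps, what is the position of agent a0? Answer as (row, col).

t=1: a0@(0,1) a1@(1,0) a2@(0,0) a3@(1,2) | pheromone: 2 2 0 0 1 / 2 0 2 0 0 / 0 0 0 0 0 / 0 0 0 0 0
t=2: a0@(0,0) a1@(0,0) a2@(0,0) a3@(0,1) | pheromone: 7 3 0 0 0 / 1 0 1 0 0 / 0 0 0 0 0 / 0 0 0 0 0
t=3: a0@(0,0) a1@(0,0) a2@(0,0) a3@(0,0) | pheromone: 14 2 0 0 0 / 0 0 0 0 0 / 0 0 0 0 0 / 0 0 0 0 0
t=4: a0@(0,0) a1@(0,0) a2@(0,0) a3@(0,0) | pheromone: 21 1 0 0 0 / 0 0 0 0 0 / 0 0 0 0 0 / 0 0 0 0 0
t=5: a0@(0,0) a1@(0,0) a2@(0,0) a3@(0,0) | pheromone: 28 0 0 0 0 / 0 0 0 0 0 / 0 0 0 0 0 / 0 0 0 0 0
t=6: a0@(0,0) a1@(0,0) a2@(0,0) a3@(0,0) | pheromone: 35 0 0 0 0 / 0 0 0 0 0 / 0 0 0 0 0 / 0 0 0 0 0
t=7: a0@(0,0) a1@(0,0) a2@(0,0) a3@(0,0) | pheromone: 42 0 0 0 0 / 0 0 0 0 0 / 0 0 0 0 0 / 0 0 0 0 0
t=8: a0@(0,0) a1@(0,0) a2@(0,0) a3@(0,0) | pheromone: 49 0 0 0 0 / 0 0 0 0 0 / 0 0 0 0 0 / 0 0 0 0 0

(0, 0)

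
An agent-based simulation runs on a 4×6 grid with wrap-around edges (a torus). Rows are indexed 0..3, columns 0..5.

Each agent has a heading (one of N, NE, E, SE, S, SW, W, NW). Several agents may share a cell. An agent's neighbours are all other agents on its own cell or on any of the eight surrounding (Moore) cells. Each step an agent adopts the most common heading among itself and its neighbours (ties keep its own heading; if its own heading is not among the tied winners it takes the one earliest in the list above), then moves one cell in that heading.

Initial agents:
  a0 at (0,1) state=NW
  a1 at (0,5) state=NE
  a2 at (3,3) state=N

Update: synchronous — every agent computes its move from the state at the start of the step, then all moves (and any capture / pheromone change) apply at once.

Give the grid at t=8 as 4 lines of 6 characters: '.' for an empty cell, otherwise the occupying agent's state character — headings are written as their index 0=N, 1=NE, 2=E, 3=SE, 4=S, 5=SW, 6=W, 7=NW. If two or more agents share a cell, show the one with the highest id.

.1...7
......
......
...0..

t=1: a0@(3,0):NW a1@(3,0):NE a2@(2,3):N
t=2: a0@(2,5):NW a1@(2,1):NE a2@(1,3):N
t=3: a0@(1,4):NW a1@(1,2):NE a2@(0,3):N
t=4: a0@(0,3):NW a1@(0,3):NE a2@(3,3):N
t=5: a0@(3,2):NW a1@(3,4):NE a2@(2,3):N
t=6: a0@(2,1):NW a1@(2,5):NE a2@(1,3):N
t=7: a0@(1,0):NW a1@(1,0):NE a2@(0,3):N
t=8: a0@(0,5):NW a1@(0,1):NE a2@(3,3):N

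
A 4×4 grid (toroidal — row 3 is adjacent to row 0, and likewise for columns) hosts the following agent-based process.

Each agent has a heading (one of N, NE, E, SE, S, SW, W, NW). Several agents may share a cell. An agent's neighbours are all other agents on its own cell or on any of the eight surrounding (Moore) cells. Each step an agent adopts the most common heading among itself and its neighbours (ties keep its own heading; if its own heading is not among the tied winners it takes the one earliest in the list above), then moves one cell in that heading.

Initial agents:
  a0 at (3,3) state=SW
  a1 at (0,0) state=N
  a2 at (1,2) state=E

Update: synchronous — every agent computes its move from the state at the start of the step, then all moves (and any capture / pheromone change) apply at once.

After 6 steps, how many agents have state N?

t=1: a0@(0,2):SW a1@(3,0):N a2@(1,3):E
t=2: a0@(1,1):SW a1@(2,0):N a2@(1,0):E
t=3: a0@(2,0):SW a1@(1,0):N a2@(1,1):E
t=4: a0@(3,3):SW a1@(0,0):N a2@(1,2):E
t=5: a0@(0,2):SW a1@(3,0):N a2@(1,3):E
t=6: a0@(1,1):SW a1@(2,0):N a2@(1,0):E

1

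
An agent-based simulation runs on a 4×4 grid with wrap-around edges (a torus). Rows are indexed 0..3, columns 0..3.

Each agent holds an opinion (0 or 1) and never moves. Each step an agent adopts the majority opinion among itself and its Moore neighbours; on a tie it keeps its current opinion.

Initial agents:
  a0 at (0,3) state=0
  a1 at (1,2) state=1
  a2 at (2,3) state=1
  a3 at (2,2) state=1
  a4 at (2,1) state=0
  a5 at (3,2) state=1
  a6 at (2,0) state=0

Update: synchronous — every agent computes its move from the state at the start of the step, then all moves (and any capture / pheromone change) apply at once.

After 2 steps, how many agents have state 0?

t=1: a0@(0,3):1 a1@(1,2):1 a2@(2,3):1 a3@(2,2):1 a4@(2,1):1 a5@(3,2):1 a6@(2,0):0
t=2: a0@(0,3):1 a1@(1,2):1 a2@(2,3):1 a3@(2,2):1 a4@(2,1):1 a5@(3,2):1 a6@(2,0):1

0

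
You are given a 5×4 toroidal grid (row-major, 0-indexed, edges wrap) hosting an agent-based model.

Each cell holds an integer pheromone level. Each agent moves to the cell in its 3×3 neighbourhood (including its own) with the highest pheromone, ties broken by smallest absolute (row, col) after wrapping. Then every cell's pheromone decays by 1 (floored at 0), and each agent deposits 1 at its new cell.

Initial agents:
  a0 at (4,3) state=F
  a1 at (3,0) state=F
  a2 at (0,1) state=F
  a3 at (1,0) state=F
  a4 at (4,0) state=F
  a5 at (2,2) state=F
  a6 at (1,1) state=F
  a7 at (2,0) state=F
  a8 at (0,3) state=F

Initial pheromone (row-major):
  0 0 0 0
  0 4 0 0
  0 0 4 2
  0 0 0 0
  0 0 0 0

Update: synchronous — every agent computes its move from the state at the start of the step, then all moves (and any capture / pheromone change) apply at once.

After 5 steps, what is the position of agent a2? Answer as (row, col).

(1, 1)

t=1: a0@(0,0) a1@(2,3) a2@(1,1) a3@(1,1) a4@(0,0) a5@(1,1) a6@(1,1) a7@(1,1) a8@(0,0) | pheromone: 3 0 0 0 / 0 8 0 0 / 0 0 3 2 / 0 0 0 0 / 0 0 0 0
t=2: a0@(1,1) a1@(2,2) a2@(1,1) a3@(1,1) a4@(1,1) a5@(1,1) a6@(1,1) a7@(1,1) a8@(1,1) | pheromone: 2 0 0 0 / 0 15 0 0 / 0 0 3 1 / 0 0 0 0 / 0 0 0 0
t=3: a0@(1,1) a1@(1,1) a2@(1,1) a3@(1,1) a4@(1,1) a5@(1,1) a6@(1,1) a7@(1,1) a8@(1,1) | pheromone: 1 0 0 0 / 0 23 0 0 / 0 0 2 0 / 0 0 0 0 / 0 0 0 0
t=4: a0@(1,1) a1@(1,1) a2@(1,1) a3@(1,1) a4@(1,1) a5@(1,1) a6@(1,1) a7@(1,1) a8@(1,1) | pheromone: 0 0 0 0 / 0 31 0 0 / 0 0 1 0 / 0 0 0 0 / 0 0 0 0
t=5: a0@(1,1) a1@(1,1) a2@(1,1) a3@(1,1) a4@(1,1) a5@(1,1) a6@(1,1) a7@(1,1) a8@(1,1) | pheromone: 0 0 0 0 / 0 39 0 0 / 0 0 0 0 / 0 0 0 0 / 0 0 0 0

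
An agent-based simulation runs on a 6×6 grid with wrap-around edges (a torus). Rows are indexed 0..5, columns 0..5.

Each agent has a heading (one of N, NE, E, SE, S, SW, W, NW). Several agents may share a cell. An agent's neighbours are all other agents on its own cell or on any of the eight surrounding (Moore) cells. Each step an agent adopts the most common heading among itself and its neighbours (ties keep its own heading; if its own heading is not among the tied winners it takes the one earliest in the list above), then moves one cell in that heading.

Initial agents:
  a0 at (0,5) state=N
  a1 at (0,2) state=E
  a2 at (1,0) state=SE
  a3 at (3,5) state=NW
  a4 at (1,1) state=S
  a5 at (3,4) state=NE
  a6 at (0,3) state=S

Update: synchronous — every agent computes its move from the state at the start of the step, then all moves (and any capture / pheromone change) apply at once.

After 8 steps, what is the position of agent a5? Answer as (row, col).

t=1: a0@(5,5):N a1@(1,2):S a2@(2,1):SE a3@(2,4):NW a4@(2,1):S a5@(2,5):NE a6@(1,3):S
t=2: a0@(4,5):N a1@(2,2):S a2@(3,1):S a3@(1,3):NW a4@(3,1):S a5@(1,0):NE a6@(2,3):S
t=3: a0@(3,5):N a1@(3,2):S a2@(4,1):S a3@(2,3):S a4@(4,1):S a5@(0,1):NE a6@(3,3):S
t=4: a0@(2,5):N a1@(4,2):S a2@(5,1):S a3@(3,3):S a4@(5,1):S a5@(5,2):NE a6@(4,3):S
t=5: a0@(1,5):N a1@(5,2):S a2@(0,1):S a3@(4,3):S a4@(0,1):S a5@(0,2):S a6@(5,3):S
t=6: a0@(0,5):N a1@(0,2):S a2@(1,1):S a3@(5,3):S a4@(1,1):S a5@(1,2):S a6@(0,3):S
t=7: a0@(5,5):N a1@(1,2):S a2@(2,1):S a3@(0,3):S a4@(2,1):S a5@(2,2):S a6@(1,3):S
t=8: a0@(4,5):N a1@(2,2):S a2@(3,1):S a3@(1,3):S a4@(3,1):S a5@(3,2):S a6@(2,3):S

(3, 2)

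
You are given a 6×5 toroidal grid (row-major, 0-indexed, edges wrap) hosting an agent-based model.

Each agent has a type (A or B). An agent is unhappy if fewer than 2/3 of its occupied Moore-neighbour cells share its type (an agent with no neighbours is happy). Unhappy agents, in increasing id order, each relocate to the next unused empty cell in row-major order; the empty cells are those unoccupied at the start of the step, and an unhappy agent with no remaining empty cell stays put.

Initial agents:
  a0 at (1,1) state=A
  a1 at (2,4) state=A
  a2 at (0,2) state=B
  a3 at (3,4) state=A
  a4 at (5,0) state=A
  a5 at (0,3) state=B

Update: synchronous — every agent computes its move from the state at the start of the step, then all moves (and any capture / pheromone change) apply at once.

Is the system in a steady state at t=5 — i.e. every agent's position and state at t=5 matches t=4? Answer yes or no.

no

t=1: a0@(0,0):A a1@(2,4):A a2@(0,1):B a3@(3,4):A a4@(5,0):A a5@(0,3):B
t=2: a0@(0,2):A a1@(2,4):A a2@(0,4):B a3@(3,4):A a4@(1,0):A a5@(0,3):B
t=3: a0@(0,0):A a1@(2,4):A a2@(0,1):B a3@(3,4):A a4@(1,1):A a5@(1,2):B
t=4: a0@(0,2):A a1@(2,4):A a2@(0,3):B a3@(3,4):A a4@(0,4):A a5@(1,0):B
t=5: a0@(0,0):A a1@(0,1):A a2@(1,1):B a3@(3,4):A a4@(1,2):A a5@(1,3):B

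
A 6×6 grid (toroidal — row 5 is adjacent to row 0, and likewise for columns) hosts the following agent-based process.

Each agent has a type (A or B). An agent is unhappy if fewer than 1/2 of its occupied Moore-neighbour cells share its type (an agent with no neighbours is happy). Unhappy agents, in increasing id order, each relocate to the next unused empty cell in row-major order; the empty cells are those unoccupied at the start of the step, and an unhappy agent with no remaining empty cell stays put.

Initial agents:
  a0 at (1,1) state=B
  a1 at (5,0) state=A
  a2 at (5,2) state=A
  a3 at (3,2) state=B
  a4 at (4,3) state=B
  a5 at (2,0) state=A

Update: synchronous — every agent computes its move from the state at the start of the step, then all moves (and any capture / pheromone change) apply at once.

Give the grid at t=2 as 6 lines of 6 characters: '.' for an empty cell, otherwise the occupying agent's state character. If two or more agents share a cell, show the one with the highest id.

.AAB..
......
......
..B...
...B..
A.....

t=1: a0@(0,0):B a1@(5,0):A a2@(0,1):A a3@(3,2):B a4@(4,3):B a5@(0,2):A
t=2: a0@(0,3):B a1@(5,0):A a2@(0,1):A a3@(3,2):B a4@(4,3):B a5@(0,2):A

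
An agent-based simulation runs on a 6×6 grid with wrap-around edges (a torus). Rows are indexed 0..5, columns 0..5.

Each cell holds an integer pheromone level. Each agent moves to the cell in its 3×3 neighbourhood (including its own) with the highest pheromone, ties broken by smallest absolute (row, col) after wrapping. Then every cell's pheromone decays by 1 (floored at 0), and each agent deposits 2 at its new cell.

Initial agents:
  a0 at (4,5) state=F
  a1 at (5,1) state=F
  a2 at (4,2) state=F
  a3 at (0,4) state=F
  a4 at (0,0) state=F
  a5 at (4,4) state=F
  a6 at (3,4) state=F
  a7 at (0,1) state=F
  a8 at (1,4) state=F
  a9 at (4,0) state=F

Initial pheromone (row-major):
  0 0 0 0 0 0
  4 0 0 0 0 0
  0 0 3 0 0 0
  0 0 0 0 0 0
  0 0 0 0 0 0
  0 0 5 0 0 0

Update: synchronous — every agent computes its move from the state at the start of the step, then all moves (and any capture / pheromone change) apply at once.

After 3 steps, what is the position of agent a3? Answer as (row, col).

(5, 2)

t=1: a0@(3,0) a1@(5,2) a2@(5,2) a3@(0,3) a4@(1,0) a5@(3,3) a6@(2,3) a7@(5,2) a8@(0,3) a9@(3,0) | pheromone: 0 0 0 4 0 0 / 5 0 0 0 0 0 / 0 0 2 2 0 0 / 4 0 0 2 0 0 / 0 0 0 0 0 0 / 0 0 10 0 0 0
t=2: a0@(3,0) a1@(5,2) a2@(5,2) a3@(5,2) a4@(1,0) a5@(2,2) a6@(2,2) a7@(5,2) a8@(5,2) a9@(3,0) | pheromone: 0 0 0 3 0 0 / 6 0 0 0 0 0 / 0 0 5 1 0 0 / 7 0 0 1 0 0 / 0 0 0 0 0 0 / 0 0 19 0 0 0
t=3: a0@(3,0) a1@(5,2) a2@(5,2) a3@(5,2) a4@(1,0) a5@(2,2) a6@(2,2) a7@(5,2) a8@(5,2) a9@(3,0) | pheromone: 0 0 0 2 0 0 / 7 0 0 0 0 0 / 0 0 8 0 0 0 / 10 0 0 0 0 0 / 0 0 0 0 0 0 / 0 0 28 0 0 0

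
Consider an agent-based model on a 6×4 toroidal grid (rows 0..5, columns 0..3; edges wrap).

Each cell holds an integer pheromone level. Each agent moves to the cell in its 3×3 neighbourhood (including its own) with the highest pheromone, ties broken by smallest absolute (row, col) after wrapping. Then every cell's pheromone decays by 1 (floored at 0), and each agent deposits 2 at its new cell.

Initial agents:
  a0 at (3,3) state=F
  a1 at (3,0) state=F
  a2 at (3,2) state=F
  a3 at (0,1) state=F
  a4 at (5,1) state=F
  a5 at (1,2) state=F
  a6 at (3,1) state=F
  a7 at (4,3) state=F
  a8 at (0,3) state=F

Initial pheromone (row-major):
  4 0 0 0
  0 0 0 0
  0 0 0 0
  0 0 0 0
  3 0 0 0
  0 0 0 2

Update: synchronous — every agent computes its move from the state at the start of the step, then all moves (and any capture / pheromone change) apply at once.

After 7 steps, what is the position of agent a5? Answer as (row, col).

t=1: a0@(4,0) a1@(4,0) a2@(2,1) a3@(0,0) a4@(0,0) a5@(0,1) a6@(4,0) a7@(4,0) a8@(0,0) | pheromone: 9 2 0 0 / 0 0 0 0 / 0 2 0 0 / 0 0 0 0 / 10 0 0 0 / 0 0 0 1
t=2: a0@(4,0) a1@(4,0) a2@(2,1) a3@(0,0) a4@(0,0) a5@(0,0) a6@(4,0) a7@(4,0) a8@(0,0) | pheromone: 16 1 0 0 / 0 0 0 0 / 0 3 0 0 / 0 0 0 0 / 17 0 0 0 / 0 0 0 0
t=3: a0@(4,0) a1@(4,0) a2@(2,1) a3@(0,0) a4@(0,0) a5@(0,0) a6@(4,0) a7@(4,0) a8@(0,0) | pheromone: 23 0 0 0 / 0 0 0 0 / 0 4 0 0 / 0 0 0 0 / 24 0 0 0 / 0 0 0 0
t=4: a0@(4,0) a1@(4,0) a2@(2,1) a3@(0,0) a4@(0,0) a5@(0,0) a6@(4,0) a7@(4,0) a8@(0,0) | pheromone: 30 0 0 0 / 0 0 0 0 / 0 5 0 0 / 0 0 0 0 / 31 0 0 0 / 0 0 0 0
t=5: a0@(4,0) a1@(4,0) a2@(2,1) a3@(0,0) a4@(0,0) a5@(0,0) a6@(4,0) a7@(4,0) a8@(0,0) | pheromone: 37 0 0 0 / 0 0 0 0 / 0 6 0 0 / 0 0 0 0 / 38 0 0 0 / 0 0 0 0
t=6: a0@(4,0) a1@(4,0) a2@(2,1) a3@(0,0) a4@(0,0) a5@(0,0) a6@(4,0) a7@(4,0) a8@(0,0) | pheromone: 44 0 0 0 / 0 0 0 0 / 0 7 0 0 / 0 0 0 0 / 45 0 0 0 / 0 0 0 0
t=7: a0@(4,0) a1@(4,0) a2@(2,1) a3@(0,0) a4@(0,0) a5@(0,0) a6@(4,0) a7@(4,0) a8@(0,0) | pheromone: 51 0 0 0 / 0 0 0 0 / 0 8 0 0 / 0 0 0 0 / 52 0 0 0 / 0 0 0 0

(0, 0)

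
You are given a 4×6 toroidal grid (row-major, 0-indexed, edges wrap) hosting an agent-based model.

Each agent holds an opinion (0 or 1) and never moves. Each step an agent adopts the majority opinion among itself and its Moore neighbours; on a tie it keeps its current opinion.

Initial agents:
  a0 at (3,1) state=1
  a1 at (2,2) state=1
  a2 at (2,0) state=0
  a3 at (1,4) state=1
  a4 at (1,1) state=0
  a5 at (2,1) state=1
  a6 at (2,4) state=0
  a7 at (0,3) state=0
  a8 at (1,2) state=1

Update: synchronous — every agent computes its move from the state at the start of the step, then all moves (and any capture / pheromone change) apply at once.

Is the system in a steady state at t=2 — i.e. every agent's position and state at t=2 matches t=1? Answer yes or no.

no

t=1: a0@(3,1):1 a1@(2,2):1 a2@(2,0):0 a3@(1,4):0 a4@(1,1):1 a5@(2,1):1 a6@(2,4):0 a7@(0,3):1 a8@(1,2):1
t=2: a0@(3,1):1 a1@(2,2):1 a2@(2,0):1 a3@(1,4):0 a4@(1,1):1 a5@(2,1):1 a6@(2,4):0 a7@(0,3):1 a8@(1,2):1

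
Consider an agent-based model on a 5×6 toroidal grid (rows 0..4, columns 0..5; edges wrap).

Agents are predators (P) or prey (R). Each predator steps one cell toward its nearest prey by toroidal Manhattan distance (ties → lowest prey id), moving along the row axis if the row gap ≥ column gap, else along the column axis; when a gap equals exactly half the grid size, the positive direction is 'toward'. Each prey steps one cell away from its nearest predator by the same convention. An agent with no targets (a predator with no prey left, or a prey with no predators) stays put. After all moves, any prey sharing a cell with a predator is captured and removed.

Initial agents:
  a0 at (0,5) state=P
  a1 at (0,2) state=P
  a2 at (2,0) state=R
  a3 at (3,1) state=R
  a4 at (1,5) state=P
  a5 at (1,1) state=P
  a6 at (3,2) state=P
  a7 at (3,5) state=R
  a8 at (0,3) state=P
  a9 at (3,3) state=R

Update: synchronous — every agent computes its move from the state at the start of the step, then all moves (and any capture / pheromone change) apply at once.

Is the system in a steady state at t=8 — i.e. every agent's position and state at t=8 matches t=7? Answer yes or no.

no

t=1: a0@(4,5):P a1@(4,2):P a2@(3,0):R a3@(3,0):R a4@(2,5):P a5@(2,1):P a6@(3,1):P a8@(4,3):P a9@(3,4):R
t=2: a0@(3,5):P a1@(4,1):P a4@(3,5):P a5@(3,1):P a6@(3,0):P a8@(3,3):P a9@(2,4):R
t=3: a0@(2,5):P a1@(4,2):P a4@(2,5):P a5@(3,2):P a6@(3,5):P a8@(2,3):P a9@(1,4):R
t=4: a0@(1,5):P a1@(0,2):P a4@(1,5):P a5@(2,2):P a6@(2,5):P a8@(1,3):P a9@(0,4):R
t=5: a0@(0,5):P a1@(0,3):P a4@(0,5):P a5@(1,2):P a6@(1,5):P a8@(0,3):P a9@(4,4):R
t=6: a0@(4,5):P a1@(4,3):P a4@(4,5):P a5@(0,2):P a6@(0,5):P a8@(4,3):P a9@(3,4):R
t=7: a0@(3,5):P a1@(3,3):P a4@(3,5):P a5@(4,2):P a6@(4,5):P a8@(3,3):P a9@(2,4):R
t=8: a0@(2,5):P a1@(2,3):P a4@(2,5):P a5@(3,2):P a6@(3,5):P a8@(2,3):P a9@(1,4):R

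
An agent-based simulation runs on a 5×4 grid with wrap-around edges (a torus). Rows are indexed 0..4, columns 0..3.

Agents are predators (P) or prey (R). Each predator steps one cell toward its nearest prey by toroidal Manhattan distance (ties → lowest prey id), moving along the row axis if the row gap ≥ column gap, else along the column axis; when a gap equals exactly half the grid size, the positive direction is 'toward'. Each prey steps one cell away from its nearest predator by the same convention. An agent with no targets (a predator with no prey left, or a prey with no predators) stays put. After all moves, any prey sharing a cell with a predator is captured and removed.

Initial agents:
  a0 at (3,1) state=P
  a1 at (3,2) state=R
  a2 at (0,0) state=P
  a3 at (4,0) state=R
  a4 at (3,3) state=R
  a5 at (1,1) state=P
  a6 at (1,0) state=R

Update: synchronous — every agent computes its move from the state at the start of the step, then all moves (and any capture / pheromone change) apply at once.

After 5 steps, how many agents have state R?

0

t=1: a0@(3,2):P a1@(3,3):R a2@(4,0):P a3@(3,0):R a5@(1,0):P a6@(2,0):R
t=2: a0@(3,3):P a2@(3,0):P a5@(2,0):P
t=3: (unchanged — steady state)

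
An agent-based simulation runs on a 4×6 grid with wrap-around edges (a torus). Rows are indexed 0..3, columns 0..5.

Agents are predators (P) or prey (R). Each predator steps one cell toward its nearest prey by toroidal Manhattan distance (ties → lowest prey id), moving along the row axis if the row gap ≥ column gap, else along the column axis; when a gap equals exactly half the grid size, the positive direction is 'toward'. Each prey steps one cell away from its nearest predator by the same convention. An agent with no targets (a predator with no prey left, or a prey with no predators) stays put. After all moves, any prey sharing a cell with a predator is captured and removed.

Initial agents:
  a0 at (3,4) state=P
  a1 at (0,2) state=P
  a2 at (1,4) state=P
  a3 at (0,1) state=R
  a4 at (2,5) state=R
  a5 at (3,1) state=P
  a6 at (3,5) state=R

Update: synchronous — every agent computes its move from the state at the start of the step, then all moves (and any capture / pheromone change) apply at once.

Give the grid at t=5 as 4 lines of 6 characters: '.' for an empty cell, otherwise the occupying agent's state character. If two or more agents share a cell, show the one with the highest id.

.P....
......
......
...PR.

t=1: a0@(3,5):P a1@(0,1):P a2@(2,4):P a3@(0,0):R a4@(1,5):R a5@(0,1):P a6@(3,0):R
t=2: a0@(3,0):P a1@(0,0):P a2@(1,4):P a3@(0,5):R a4@(0,5):R a5@(0,0):P a6@(3,1):R
t=3: a0@(3,1):P a1@(0,5):P a2@(0,4):P a5@(0,5):P a6@(3,2):R
t=4: a0@(3,2):P a1@(0,0):P a2@(0,3):P a5@(0,0):P a6@(3,3):R
t=5: a0@(3,3):P a1@(0,1):P a2@(3,3):P a5@(0,1):P a6@(3,4):R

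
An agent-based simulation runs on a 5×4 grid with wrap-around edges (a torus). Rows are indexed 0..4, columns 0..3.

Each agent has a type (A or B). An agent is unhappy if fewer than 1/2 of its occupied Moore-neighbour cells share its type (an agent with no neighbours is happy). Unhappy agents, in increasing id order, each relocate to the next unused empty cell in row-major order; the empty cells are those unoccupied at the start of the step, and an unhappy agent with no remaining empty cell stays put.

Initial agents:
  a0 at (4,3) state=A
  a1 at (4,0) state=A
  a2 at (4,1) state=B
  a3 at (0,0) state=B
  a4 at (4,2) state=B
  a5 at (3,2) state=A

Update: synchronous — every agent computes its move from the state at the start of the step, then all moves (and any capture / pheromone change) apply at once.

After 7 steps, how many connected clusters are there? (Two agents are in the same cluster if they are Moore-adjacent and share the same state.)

t=1: a0@(4,3):A a1@(0,1):A a2@(4,1):B a3@(0,2):B a4@(0,3):B a5@(1,0):A
t=2: a0@(0,0):A a1@(1,1):A a2@(4,1):B a3@(0,2):B a4@(1,2):B a5@(1,0):A
t=3: (unchanged — steady state)

2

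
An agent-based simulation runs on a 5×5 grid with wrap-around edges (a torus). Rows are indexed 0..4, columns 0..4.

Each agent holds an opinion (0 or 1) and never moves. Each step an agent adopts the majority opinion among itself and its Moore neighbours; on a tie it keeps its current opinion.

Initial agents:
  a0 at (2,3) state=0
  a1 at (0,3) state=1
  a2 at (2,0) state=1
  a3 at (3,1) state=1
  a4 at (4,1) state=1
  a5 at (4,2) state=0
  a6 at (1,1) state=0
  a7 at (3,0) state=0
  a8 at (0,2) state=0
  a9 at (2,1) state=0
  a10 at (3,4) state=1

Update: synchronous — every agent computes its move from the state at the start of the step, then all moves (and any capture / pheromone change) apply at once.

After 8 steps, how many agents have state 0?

t=1: a0@(2,3):0 a1@(0,3):0 a2@(2,0):1 a3@(3,1):1 a4@(4,1):0 a5@(4,2):1 a6@(1,1):0 a7@(3,0):1 a8@(0,2):0 a9@(2,1):0 a10@(3,4):1
t=2: a0@(2,3):0 a1@(0,3):0 a2@(2,0):1 a3@(3,1):1 a4@(4,1):1 a5@(4,2):0 a6@(1,1):0 a7@(3,0):1 a8@(0,2):0 a9@(2,1):1 a10@(3,4):1
t=3: (unchanged — steady state)

5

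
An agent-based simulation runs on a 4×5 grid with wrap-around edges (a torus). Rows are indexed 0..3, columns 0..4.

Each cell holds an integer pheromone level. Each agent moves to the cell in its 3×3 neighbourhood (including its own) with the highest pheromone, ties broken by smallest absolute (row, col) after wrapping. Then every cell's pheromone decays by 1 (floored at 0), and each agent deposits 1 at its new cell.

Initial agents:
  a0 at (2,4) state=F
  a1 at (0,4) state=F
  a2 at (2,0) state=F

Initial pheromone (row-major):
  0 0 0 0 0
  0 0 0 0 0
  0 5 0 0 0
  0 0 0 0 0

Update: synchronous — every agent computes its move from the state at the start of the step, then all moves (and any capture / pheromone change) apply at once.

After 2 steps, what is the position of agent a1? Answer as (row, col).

(0, 0)

t=1: a0@(1,0) a1@(0,0) a2@(2,1) | pheromone: 1 0 0 0 0 / 1 0 0 0 0 / 0 5 0 0 0 / 0 0 0 0 0
t=2: a0@(2,1) a1@(0,0) a2@(2,1) | pheromone: 1 0 0 0 0 / 0 0 0 0 0 / 0 6 0 0 0 / 0 0 0 0 0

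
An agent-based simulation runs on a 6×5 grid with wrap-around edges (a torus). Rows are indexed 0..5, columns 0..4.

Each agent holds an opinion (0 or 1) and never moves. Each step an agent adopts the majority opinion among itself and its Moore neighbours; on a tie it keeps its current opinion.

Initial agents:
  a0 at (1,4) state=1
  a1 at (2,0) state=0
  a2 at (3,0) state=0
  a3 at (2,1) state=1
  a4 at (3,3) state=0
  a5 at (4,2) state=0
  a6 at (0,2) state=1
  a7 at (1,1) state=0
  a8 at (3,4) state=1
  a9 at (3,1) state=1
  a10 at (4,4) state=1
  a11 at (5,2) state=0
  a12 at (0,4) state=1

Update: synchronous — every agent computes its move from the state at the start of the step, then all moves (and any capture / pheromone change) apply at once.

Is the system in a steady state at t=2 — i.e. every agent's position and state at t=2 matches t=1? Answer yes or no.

no

t=1: a0@(1,4):1 a1@(2,0):1 a2@(3,0):1 a3@(2,1):0 a4@(3,3):0 a5@(4,2):0 a6@(0,2):0 a7@(1,1):0 a8@(3,4):0 a9@(3,1):0 a10@(4,4):1 a11@(5,2):0 a12@(0,4):1
t=2: a0@(1,4):1 a1@(2,0):0 a2@(3,0):1 a3@(2,1):0 a4@(3,3):0 a5@(4,2):0 a6@(0,2):0 a7@(1,1):0 a8@(3,4):1 a9@(3,1):0 a10@(4,4):1 a11@(5,2):0 a12@(0,4):1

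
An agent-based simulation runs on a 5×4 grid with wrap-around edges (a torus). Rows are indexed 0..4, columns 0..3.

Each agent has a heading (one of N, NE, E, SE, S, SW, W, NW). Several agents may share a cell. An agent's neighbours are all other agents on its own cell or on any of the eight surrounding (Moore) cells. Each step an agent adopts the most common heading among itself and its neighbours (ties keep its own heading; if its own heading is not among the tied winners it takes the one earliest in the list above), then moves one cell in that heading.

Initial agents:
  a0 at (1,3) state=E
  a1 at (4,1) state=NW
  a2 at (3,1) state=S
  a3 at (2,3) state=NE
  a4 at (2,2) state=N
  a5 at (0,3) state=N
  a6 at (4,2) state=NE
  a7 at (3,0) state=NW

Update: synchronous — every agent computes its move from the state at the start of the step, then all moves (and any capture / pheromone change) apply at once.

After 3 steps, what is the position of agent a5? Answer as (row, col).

t=1: a0@(0,3):N a1@(3,0):NW a2@(2,0):NW a3@(1,0):NE a4@(1,2):N a5@(4,3):N a6@(3,3):NE a7@(2,3):NW
t=2: a0@(4,3):N a1@(2,3):NW a2@(1,3):NW a3@(0,3):NW a4@(0,2):N a5@(3,3):N a6@(2,2):NW a7@(1,2):NW
t=3: a0@(3,3):N a1@(1,2):NW a2@(0,2):NW a3@(4,2):NW a4@(4,1):NW a5@(2,3):N a6@(1,1):NW a7@(0,1):NW

(2, 3)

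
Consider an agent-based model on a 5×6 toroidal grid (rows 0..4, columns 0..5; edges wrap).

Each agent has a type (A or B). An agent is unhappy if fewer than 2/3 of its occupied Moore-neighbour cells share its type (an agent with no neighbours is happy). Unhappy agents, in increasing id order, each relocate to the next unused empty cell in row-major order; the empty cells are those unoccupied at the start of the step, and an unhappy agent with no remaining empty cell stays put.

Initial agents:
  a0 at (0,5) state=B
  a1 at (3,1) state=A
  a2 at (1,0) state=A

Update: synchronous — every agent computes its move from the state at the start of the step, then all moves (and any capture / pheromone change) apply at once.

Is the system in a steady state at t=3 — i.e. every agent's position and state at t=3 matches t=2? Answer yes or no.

no

t=1: a0@(0,0):B a1@(3,1):A a2@(0,1):A
t=2: a0@(0,2):B a1@(3,1):A a2@(0,3):A
t=3: a0@(0,0):B a1@(3,1):A a2@(0,1):A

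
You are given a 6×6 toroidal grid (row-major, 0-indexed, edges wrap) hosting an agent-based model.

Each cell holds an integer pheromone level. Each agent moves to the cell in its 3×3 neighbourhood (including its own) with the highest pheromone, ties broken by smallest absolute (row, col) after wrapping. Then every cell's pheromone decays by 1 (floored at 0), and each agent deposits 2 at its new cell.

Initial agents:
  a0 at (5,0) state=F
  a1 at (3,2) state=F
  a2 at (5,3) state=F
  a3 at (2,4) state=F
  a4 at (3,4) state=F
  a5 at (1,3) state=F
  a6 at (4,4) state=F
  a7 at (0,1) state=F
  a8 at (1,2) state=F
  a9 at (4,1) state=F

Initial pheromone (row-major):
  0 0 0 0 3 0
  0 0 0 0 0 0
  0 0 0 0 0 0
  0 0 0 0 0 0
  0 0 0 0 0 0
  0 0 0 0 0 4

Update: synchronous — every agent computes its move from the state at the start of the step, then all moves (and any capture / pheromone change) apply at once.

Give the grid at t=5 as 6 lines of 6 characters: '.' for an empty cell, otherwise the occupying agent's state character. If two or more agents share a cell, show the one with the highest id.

......
......
.F....
......
......
.....F

t=1: a0@(5,5) a1@(2,1) a2@(0,4) a3@(1,3) a4@(2,3) a5@(0,4) a6@(5,5) a7@(0,0) a8@(0,1) a9@(3,0) | pheromone: 2 2 0 0 6 0 / 0 0 0 2 0 0 / 0 2 0 2 0 0 / 2 0 0 0 0 0 / 0 0 0 0 0 0 / 0 0 0 0 0 7
t=2: a0@(5,5) a1@(2,1) a2@(5,5) a3@(0,4) a4@(1,3) a5@(5,5) a6@(5,5) a7@(5,5) a8@(0,0) a9@(2,1) | pheromone: 3 1 0 0 7 0 / 0 0 0 3 0 0 / 0 5 0 1 0 0 / 1 0 0 0 0 0 / 0 0 0 0 0 0 / 0 0 0 0 0 16
t=3: a0@(5,5) a1@(2,1) a2@(5,5) a3@(5,5) a4@(0,4) a5@(5,5) a6@(5,5) a7@(5,5) a8@(5,5) a9@(2,1) | pheromone: 2 0 0 0 8 0 / 0 0 0 2 0 0 / 0 8 0 0 0 0 / 0 0 0 0 0 0 / 0 0 0 0 0 0 / 0 0 0 0 0 29
t=4: a0@(5,5) a1@(2,1) a2@(5,5) a3@(5,5) a4@(5,5) a5@(5,5) a6@(5,5) a7@(5,5) a8@(5,5) a9@(2,1) | pheromone: 1 0 0 0 7 0 / 0 0 0 1 0 0 / 0 11 0 0 0 0 / 0 0 0 0 0 0 / 0 0 0 0 0 0 / 0 0 0 0 0 44
t=5: a0@(5,5) a1@(2,1) a2@(5,5) a3@(5,5) a4@(5,5) a5@(5,5) a6@(5,5) a7@(5,5) a8@(5,5) a9@(2,1) | pheromone: 0 0 0 0 6 0 / 0 0 0 0 0 0 / 0 14 0 0 0 0 / 0 0 0 0 0 0 / 0 0 0 0 0 0 / 0 0 0 0 0 59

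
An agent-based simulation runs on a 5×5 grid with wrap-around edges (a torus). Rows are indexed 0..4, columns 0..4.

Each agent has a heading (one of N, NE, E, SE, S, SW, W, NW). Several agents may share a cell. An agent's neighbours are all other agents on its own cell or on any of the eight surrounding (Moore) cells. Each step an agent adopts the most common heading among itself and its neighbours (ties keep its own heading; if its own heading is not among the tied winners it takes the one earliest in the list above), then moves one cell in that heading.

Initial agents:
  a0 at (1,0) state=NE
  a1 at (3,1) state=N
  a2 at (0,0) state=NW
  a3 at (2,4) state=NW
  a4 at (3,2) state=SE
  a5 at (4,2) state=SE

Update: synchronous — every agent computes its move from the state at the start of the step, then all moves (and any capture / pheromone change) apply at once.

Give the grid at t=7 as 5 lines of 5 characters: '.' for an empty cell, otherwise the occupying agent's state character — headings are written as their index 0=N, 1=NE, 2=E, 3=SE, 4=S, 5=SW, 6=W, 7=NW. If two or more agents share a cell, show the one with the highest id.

...33
...33
.....
...7.
...7.

t=1: a0@(0,4):NW a1@(4,2):SE a2@(4,4):NW a3@(1,3):NW a4@(4,3):SE a5@(0,3):SE
t=2: a0@(4,3):NW a1@(0,3):SE a2@(3,3):NW a3@(0,2):NW a4@(0,4):SE a5@(1,4):SE
t=3: a0@(3,2):NW a1@(1,4):SE a2@(2,2):NW a3@(4,1):NW a4@(1,0):SE a5@(2,0):SE
t=4: a0@(2,1):NW a1@(2,0):SE a2@(1,1):NW a3@(3,0):NW a4@(2,1):SE a5@(3,1):SE
t=5: a0@(1,0):NW a1@(3,1):SE a2@(0,0):NW a3@(4,1):SE a4@(3,2):SE a5@(4,2):SE
t=6: a0@(0,4):NW a1@(4,2):SE a2@(4,4):NW a3@(0,2):SE a4@(4,3):SE a5@(0,3):SE
t=7: a0@(4,3):NW a1@(0,3):SE a2@(3,3):NW a3@(1,3):SE a4@(0,4):SE a5@(1,4):SE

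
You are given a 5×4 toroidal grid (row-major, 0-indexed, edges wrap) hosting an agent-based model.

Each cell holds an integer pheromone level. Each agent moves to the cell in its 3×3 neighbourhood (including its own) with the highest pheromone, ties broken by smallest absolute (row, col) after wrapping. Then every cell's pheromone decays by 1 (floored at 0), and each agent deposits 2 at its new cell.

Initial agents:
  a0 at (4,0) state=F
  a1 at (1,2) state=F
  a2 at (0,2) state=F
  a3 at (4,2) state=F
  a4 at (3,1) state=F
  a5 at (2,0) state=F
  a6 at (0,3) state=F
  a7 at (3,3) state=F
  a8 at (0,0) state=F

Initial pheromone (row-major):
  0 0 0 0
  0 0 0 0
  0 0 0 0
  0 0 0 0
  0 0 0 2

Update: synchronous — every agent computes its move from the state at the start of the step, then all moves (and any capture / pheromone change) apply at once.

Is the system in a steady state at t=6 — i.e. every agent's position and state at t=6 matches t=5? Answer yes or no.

t=1: a0@(4,3) a1@(0,1) a2@(4,3) a3@(4,3) a4@(2,0) a5@(1,0) a6@(4,3) a7@(4,3) a8@(4,3) | pheromone: 0 2 0 0 / 2 0 0 0 / 2 0 0 0 / 0 0 0 0 / 0 0 0 13
t=2: a0@(4,3) a1@(0,1) a2@(4,3) a3@(4,3) a4@(1,0) a5@(0,1) a6@(4,3) a7@(4,3) a8@(4,3) | pheromone: 0 5 0 0 / 3 0 0 0 / 1 0 0 0 / 0 0 0 0 / 0 0 0 24
t=3: a0@(4,3) a1@(0,1) a2@(4,3) a3@(4,3) a4@(0,1) a5@(0,1) a6@(4,3) a7@(4,3) a8@(4,3) | pheromone: 0 10 0 0 / 2 0 0 0 / 0 0 0 0 / 0 0 0 0 / 0 0 0 35
t=4: a0@(4,3) a1@(0,1) a2@(4,3) a3@(4,3) a4@(0,1) a5@(0,1) a6@(4,3) a7@(4,3) a8@(4,3) | pheromone: 0 15 0 0 / 1 0 0 0 / 0 0 0 0 / 0 0 0 0 / 0 0 0 46
t=5: a0@(4,3) a1@(0,1) a2@(4,3) a3@(4,3) a4@(0,1) a5@(0,1) a6@(4,3) a7@(4,3) a8@(4,3) | pheromone: 0 20 0 0 / 0 0 0 0 / 0 0 0 0 / 0 0 0 0 / 0 0 0 57
t=6: a0@(4,3) a1@(0,1) a2@(4,3) a3@(4,3) a4@(0,1) a5@(0,1) a6@(4,3) a7@(4,3) a8@(4,3) | pheromone: 0 25 0 0 / 0 0 0 0 / 0 0 0 0 / 0 0 0 0 / 0 0 0 68

yes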